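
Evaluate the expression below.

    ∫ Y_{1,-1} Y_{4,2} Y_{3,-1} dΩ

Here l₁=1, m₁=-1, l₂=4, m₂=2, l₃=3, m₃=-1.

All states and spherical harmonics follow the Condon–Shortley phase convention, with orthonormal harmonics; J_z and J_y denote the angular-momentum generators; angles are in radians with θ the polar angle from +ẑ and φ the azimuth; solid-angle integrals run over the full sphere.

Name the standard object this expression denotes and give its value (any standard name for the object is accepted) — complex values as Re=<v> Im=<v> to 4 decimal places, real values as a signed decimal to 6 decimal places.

Gaunt coefficient, +0.238414

This is a Gaunt coefficient — the integral of a triple product of spherical harmonics over the sphere.
Checks pass: Σm=0; 8 even; l₃=3∈[3,5].
(2·1+1)(2·4+1)(2·3+1) = 189
Δ: 2! 0! 6! / 9! → 1/252
sum: t=1:−1/36 = -1/36
3j²(1 4 3; 0 0 0) = Δ·Π!·Σ² = 4/63  (sign +1)
sum: t=2:+1/96 = 1/96
3j²(1 4 3; -1 2 -1) = Δ·Π!·Σ² = 5/84  (sign +1)
combine: 4πI² = 189·4/63·5/84 = 5/7
take √, sign +1: I = 0.23841361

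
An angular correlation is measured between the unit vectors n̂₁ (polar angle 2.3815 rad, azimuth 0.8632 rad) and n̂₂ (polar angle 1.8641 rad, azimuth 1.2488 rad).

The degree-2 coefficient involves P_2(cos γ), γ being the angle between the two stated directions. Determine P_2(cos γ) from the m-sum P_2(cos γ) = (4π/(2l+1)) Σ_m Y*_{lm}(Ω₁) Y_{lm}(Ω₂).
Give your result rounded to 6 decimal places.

Summing Y*_{l m}(θ₁,φ₁)·Y_{l m}(θ₂,φ₂) over m ∈ [−2, 2]; prefactor 4π/(2·2+1) = 2.513274:
  m=-2: Y*=-0.028417+0.181151i  Y=-0.283085-0.212531i  product +0.046545-0.045241i
  m=-1: Y*=-0.250760-0.293164i  Y=-0.067665+0.202829i  product +0.076430-0.031024i
  m=+0: Y*=+0.181629-0.000000i  Y=-0.236302+0.000000i  product -0.042919+0.000000i
  m=+1: Y*=+0.250760-0.293164i  Y=+0.067665+0.202829i  product +0.076430+0.031024i
  m=+2: Y*=-0.028417-0.181151i  Y=-0.283085+0.212531i  product +0.046545+0.045241i
Accumulated sum +0.203030+0.000000i; after 4π/(2l+1) scaling, +0.510269+0.000000i ⇒ P_2 = 0.510269

0.510269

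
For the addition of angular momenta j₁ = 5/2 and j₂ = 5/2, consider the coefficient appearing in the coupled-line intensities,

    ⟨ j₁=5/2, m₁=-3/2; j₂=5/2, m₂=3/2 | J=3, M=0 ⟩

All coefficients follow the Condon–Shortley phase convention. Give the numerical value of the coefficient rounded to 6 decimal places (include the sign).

√[7·2!3!3!/9! · 1!4!4!1!3!3!] = √(144/5)
  +(−1)^1/∏(1,1,3,3,0,0)! = -1/36  (running -1/36)
  +(−1)^2/∏(2,0,2,2,1,1)! = 1/8  (running 7/72)
⟨..|..⟩ = √(144/5)·(7/72) = +0.521749

+√(49/180) = +0.521749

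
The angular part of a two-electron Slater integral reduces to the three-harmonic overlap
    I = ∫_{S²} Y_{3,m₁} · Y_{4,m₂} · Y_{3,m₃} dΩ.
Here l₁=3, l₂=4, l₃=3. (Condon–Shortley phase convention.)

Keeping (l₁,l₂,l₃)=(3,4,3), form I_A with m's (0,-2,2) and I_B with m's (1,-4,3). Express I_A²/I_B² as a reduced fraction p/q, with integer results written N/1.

l's match ⇒ only the (l;m) 3-j factors differ between A and B.
A: triangle coeff Δ(3,4,3) = 1/34650; Σ_t [1,2]: t=1:−1/72 t=2:+1/96 = -1/288; (3j)²=1/462 [(3 4 3; 0 -2 2)], sign=+1
B: triangle coeff Δ(3,4,3) = 1/34650; Σ_t [0,0]: t=0:+1/1152 = 1/1152; (3j)²=1/33 [(3 4 3; 1 -4 3)], sign=+1
I_A²/I_B² = (1/462)/(1/33) = 1/14

1/14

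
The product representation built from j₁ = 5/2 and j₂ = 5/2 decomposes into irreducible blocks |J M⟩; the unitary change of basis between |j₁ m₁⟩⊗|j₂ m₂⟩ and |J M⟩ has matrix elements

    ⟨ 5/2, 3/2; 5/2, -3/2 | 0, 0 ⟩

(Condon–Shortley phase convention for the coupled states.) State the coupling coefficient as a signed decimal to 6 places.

-0.408248  (= −√(1/6))

√[1·5!0!0!/6! · 4!1!1!4!0!0!] = √(96)
  +(−1)^1/∏(1,4,0,0,0,0)! = -1/24  (running -1/24)
⟨..|..⟩ = √(96)·(-1/24) = -0.408248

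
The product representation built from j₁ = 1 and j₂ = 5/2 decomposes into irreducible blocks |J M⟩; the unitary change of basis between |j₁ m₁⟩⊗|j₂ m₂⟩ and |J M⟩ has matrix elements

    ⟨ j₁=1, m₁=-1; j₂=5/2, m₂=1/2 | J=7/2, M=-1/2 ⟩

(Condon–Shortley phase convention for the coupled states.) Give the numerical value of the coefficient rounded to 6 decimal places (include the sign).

j₁+j₂−J=0  J+j₁−j₂=2  J−j₁+j₂=5  j₁+j₂+J+1=8
(j₁±m₁, j₂±m₂, J±M) = (0,2,3,2,3,4)
P² = 1152/7
sum k=0..0:
  [0] +1/24 = 1/24
S = 1/24
C² = P²·S² = 2/7 ; C = +0.534522

+√(2/7) = +0.534522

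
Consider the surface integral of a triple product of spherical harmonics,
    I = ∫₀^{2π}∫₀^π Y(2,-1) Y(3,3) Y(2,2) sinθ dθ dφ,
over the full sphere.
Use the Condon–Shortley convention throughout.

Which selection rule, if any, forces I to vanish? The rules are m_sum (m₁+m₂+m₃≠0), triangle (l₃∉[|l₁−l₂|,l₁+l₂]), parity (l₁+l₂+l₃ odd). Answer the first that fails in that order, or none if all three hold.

azimuthal sum: -1 + 3 + 2 = 4  ✗
1 ≤ 2 ≤ 5 (triangle on l)
L = 2 + 3 + 2 = 7 (odd)

m_sum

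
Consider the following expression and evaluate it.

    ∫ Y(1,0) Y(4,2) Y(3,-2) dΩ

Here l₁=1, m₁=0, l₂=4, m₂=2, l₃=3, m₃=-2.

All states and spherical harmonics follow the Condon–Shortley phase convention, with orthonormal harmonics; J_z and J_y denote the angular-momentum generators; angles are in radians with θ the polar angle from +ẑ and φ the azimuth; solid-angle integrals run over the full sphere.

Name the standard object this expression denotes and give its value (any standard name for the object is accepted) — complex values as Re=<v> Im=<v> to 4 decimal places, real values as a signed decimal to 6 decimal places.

Gaunt coefficient, +0.213244

This is a Gaunt coefficient — the integral of a triple product of spherical harmonics over the sphere.
Rules hold: Σm=0, L=8 even, 3≤3≤5.
N = 3·9·7 = 189
Δ = 2!·0!·6!/9! = 1/252
Racah Σ t=1..1: t=1:−1/36 = -1/36
⇒ 3j(1 4 3; 0 0 0)² = 4/63, sgn +1
Racah Σ t=1..1: t=1:−1/120 = -1/120
⇒ 3j(1 4 3; 0 2 -2)² = 1/21, sgn +1
4πI² = N·(3j₀)²·(3jₘ)² = 4/7
I = +1·√(0.571429/4π) = 0.21324362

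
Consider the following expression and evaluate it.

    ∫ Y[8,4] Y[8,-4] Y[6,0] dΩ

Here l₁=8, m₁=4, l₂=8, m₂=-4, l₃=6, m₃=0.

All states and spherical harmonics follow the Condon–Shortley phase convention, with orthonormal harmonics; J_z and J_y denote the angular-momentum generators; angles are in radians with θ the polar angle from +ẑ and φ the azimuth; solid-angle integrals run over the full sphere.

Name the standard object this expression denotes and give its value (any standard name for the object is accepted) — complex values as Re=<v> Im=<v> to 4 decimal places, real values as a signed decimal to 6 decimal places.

Gaunt coefficient, -0.114583

This is a Gaunt coefficient — the integral of a triple product of spherical harmonics over the sphere.
Rules hold: Σm=0, L=22 even, 0≤6≤16.
N = 17·17·13 = 3757
Δ = 10!·6!·6!/23! = 1/13742520792
Racah Σ t=2..8: t=2:+1/41803776000 t=3:−1/435456000 t=4:+1/39813120 t=5:−1/18662400 t=6:+1/39813120 t=7:−1/435456000 t=8:+1/41803776000 = -11/1393459200
⇒ 3j(8 8 6; 0 0 0)² = 600/96577, sgn -1
Racah Σ t=0..4: t=0:+1/8360755200 t=1:−1/470292480 t=2:+1/185794560 t=3:−1/435456000 t=4:+1/8957952000 = 1/839808000
⇒ 3j(8 8 6; 4 -4 0)² = 2048/289731, sgn +1
4πI² = N·(3j₀)²·(3jₘ)² = 409600/2482597
I = -1·√(0.164989/4π) = -0.11458346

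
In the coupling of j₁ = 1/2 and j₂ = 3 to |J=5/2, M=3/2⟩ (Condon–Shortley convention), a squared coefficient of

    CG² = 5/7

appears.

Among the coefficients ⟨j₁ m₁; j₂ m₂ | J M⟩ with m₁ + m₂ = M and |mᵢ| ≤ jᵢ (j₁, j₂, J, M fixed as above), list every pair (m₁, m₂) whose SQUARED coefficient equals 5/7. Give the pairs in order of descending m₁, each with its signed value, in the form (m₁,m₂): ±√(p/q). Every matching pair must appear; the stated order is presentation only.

Admissible pairs with m₁+m₂ = M = 3/2: (-1/2,2), (1/2,1)
  (m₁,m₂)=(1/2,1): CG² = 2/7, CG = +√(2/7)
  (m₁,m₂)=(-1/2,2): CG² = 5/7, CG = −√(5/7)   ← matches the target
Pairs with CG² = 5/7: (-1/2,2): −√(5/7)

(-1/2,2): −√(5/7)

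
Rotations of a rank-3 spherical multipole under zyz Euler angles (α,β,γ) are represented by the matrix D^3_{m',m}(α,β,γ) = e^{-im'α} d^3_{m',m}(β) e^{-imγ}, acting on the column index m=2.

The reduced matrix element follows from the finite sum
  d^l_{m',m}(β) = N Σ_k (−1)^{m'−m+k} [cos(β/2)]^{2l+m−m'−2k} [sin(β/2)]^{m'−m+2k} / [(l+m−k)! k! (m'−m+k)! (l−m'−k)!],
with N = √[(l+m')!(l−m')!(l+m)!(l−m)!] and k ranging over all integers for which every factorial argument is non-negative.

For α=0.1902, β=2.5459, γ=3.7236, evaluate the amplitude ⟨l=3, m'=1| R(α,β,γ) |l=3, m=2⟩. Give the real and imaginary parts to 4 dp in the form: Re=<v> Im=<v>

Re=-0.0286 Im=0.1300

First d^3_{1,2}(β=2.5459), then the phase factors e^{-i(1)α} and e^{-i(2)γ}:
With c≡cos(β/2)=0.293462 and s≡sin(β/2)=0.955971, N=[24·2·120·1]^{1/2}=75.894664
k: max(0,(2)−(1))=1 … min(3+(2),3−(1))=2
  k=1: (−1)^0·75.8947/(24)·0.2935^5·0.9560^1 = +0.006580
  k=2: (−1)^1·75.8947/(12)·0.2935^3·0.9560^3 = -0.139643
d^3_{1,2}(2.5459) = +0.006580 -0.139643 = -0.133063
Attach z-rotation phases: D = e^{-i(1)(0.1902)}·(-0.133063)·e^{-i(2)(3.7236)} = -0.028594+0.129955i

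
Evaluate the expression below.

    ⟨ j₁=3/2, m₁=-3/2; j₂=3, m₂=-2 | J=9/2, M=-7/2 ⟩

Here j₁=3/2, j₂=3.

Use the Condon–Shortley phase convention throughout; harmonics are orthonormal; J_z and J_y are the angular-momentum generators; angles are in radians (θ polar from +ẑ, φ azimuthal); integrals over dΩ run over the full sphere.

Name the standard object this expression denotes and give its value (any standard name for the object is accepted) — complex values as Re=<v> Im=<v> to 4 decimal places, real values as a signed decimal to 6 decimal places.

This is a Clebsch–Gordan (vector-coupling) coefficient.
triangle: 0!·3!·6!/10! = 4320/3628800
(j±m)!: 0!·3!·1!·5!·1!·8! = 29030400
prefactor² = (2J+1)·Δ·N² = 345600
  k=0: +1/(0!·0!·3!·1!·0!·5!) = 1/720
Σ = 1/720  ⇒  CG² = 345600·(1/720)² = 2/3
CG = +√(2/3) = +0.816497

Clebsch–Gordan coefficient, +√(2/3) ≈ +0.816497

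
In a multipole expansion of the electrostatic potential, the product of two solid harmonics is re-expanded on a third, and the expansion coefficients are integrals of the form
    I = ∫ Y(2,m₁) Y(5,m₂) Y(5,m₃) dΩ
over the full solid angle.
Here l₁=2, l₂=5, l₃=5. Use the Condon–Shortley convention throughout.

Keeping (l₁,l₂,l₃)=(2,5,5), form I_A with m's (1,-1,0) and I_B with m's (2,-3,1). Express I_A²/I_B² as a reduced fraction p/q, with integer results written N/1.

Same 2,5,5: normalisation and zero-m 3j drop out of the ratio.
A: Δ: 2! 2! 8! / 13! → 1/38610; sum: t=0:+1/1152 t=1:−1/1440 = 1/5760; 3j²(2 5 5; 1 -1 0) = Δ·Π!·Σ² = 1/858  (sign -1)
B: Δ: 2! 2! 8! / 13! → 1/38610; sum: t=0:+1/5760 = 1/5760; 3j²(2 5 5; 2 -3 1) = Δ·Π!·Σ² = 56/2145  (sign +1)
I_A²/I_B² = (1/858)/(56/2145) = 5/112

5/112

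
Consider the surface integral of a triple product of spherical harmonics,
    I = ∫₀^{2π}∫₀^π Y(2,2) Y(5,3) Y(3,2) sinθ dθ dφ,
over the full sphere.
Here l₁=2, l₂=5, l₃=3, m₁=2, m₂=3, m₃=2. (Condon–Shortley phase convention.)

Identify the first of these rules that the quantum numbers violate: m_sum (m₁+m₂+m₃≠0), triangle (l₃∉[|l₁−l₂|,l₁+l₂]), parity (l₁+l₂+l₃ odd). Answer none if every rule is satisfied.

m₁+m₂+m₃ = 2 + 3 + 2 = 7  ✗
triangle: |2−5|=3 ≤ l₃=3 ≤ 2+5=7
parity: l₁+l₂+l₃ = 10 is even

m_sum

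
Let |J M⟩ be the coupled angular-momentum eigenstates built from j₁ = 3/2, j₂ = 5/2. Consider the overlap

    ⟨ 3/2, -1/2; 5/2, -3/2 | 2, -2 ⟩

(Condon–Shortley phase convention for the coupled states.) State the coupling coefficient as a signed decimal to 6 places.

-0.617213

triangle: 2!×1!×3!/7! = 12/5040
(j±m)!: 1!×2!×1!×4!×0!×4! = 1152
prefactor² = (2J+1)×Δ×N² = 96/7
  k=1: −1/(1!×1!×1!×0!×0!×3!) = -1/6
Σ = -1/6  ⇒  CG² = 96/7×(-1/6)² = 8/21
CG = −√(8/21) = -0.617213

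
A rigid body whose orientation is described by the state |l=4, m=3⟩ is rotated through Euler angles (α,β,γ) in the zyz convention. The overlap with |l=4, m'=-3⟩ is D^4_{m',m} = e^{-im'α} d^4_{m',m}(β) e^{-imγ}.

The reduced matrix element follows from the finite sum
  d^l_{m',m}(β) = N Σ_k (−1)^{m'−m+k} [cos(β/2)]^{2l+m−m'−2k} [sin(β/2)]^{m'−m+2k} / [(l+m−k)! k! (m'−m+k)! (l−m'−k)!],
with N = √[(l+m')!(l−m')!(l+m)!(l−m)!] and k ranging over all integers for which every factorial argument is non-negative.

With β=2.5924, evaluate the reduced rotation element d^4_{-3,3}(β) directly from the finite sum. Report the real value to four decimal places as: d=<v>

d^4_{-3,3}(β=2.5924) via the finite sum:
Half-angle: c=0.271158, s=0.962535. N=√(1·5040·5040·1)=5040.000000
k: max(0,(3)−(-3))=6 … min(4+(3),4−(-3))=7
  k=6: (−1)^0·5040.0000/(720)·0.2712^2·0.9625^6 = +0.409301
  k=7: (−1)^1·5040.0000/(5040)·0.2712^0·0.9625^8 = -0.736769
d^4_{-3,3}(2.5924) = +0.409301 -0.736769 = -0.327468

d=-0.3275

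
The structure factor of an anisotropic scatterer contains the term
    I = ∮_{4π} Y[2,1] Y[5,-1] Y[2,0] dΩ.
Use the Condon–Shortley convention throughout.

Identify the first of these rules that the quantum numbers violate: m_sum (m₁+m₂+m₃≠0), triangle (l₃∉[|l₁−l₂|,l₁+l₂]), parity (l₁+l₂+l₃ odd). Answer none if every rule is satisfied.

azimuthal sum: 1 − 1 + 0 = 0  ✓
l₃ must lie in [3,7]; have l₃=2  ✗
L = 2 + 5 + 2 = 9 (odd)

triangle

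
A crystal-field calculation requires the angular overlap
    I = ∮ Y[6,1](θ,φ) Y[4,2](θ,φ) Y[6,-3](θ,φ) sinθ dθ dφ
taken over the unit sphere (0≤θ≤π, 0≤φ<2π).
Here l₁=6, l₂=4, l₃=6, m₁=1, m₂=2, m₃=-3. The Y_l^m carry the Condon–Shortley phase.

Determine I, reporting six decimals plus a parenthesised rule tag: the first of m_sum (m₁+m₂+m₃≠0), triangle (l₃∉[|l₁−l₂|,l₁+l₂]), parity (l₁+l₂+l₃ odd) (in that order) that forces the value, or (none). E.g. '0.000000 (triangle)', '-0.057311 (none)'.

0.036205 (none)

Rules hold: Σm=0, L=16 even, 2≤6≤10.
N = 13·9·13 = 1521
Δ = 4!·8!·4!/17! = 1/15315300
Racah Σ t=0..4: t=0:+1/829440 t=1:−1/25920 t=2:+1/9216 t=3:−1/25920 t=4:+1/829440 = 7/207360
⇒ 3j(6 4 6; 0 0 0)² = 28/2431, sgn +1
Racah Σ t=2..4: t=2:+1/69120 t=3:−1/51840 t=4:+1/483840 = -1/362880
⇒ 3j(6 4 6; 1 2 -3)² = 16/17017, sgn +1
4πI² = N·(3j₀)²·(3jₘ)² = 576/34969
I = +1·√(0.0164717/4π) = 0.03620468
No selection rule forces the value: the integral is nonzero (none).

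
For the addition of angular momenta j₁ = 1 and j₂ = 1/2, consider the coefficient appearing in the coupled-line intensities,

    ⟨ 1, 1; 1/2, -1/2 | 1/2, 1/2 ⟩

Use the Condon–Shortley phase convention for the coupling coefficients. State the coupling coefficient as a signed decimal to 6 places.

j₁+j₂−J=1  J+j₁−j₂=1  J−j₁+j₂=0  j₁+j₂+J+1=3
(j₁±m₁, j₂±m₂, J±M) = (2,0,0,1,1,0)
P² = 2/3
sum k=0..0:
  [0] +1/1 = 1
S = 1
C² = P²·S² = 2/3 ; C = +0.816497

+√(2/3) = +0.816497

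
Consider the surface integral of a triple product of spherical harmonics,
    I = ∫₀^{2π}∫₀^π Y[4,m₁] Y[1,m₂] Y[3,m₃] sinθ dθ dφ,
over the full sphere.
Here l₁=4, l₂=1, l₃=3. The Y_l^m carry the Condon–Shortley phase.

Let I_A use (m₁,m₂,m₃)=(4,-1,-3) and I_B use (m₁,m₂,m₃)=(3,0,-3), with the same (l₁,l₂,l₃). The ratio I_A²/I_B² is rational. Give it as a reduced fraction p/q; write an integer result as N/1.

4/1

Shared (l₁,l₂,l₃)=(4,1,3): N and (l;000)² cancel in I_A²/I_B².
A: Δ = 2!·6!·0!/9! = 1/252; Racah Σ t=0..0: t=0:+1/1440 = 1/1440; ⇒ 3j(4 1 3; 4 -1 -3)² = 1/9, sgn +1
B: Δ = 2!·6!·0!/9! = 1/252; Racah Σ t=1..1: t=1:−1/720 = -1/720; ⇒ 3j(4 1 3; 3 0 -3)² = 1/36, sgn -1
I_A²/I_B² = (1/9)/(1/36) = 4/1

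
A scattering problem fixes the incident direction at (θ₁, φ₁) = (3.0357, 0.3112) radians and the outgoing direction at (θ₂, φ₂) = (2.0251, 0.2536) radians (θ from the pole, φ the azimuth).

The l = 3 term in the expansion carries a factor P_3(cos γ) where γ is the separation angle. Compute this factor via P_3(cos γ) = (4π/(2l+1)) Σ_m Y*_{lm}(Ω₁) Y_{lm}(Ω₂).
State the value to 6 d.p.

Addition theorem: P_3(cos γ) = (4π/7) Σ_m Y*_{lm}(Ω₁) Y_{lm}(Ω₂), m = −3…3:
  term(m=-3) = 0.00015 + 0.00003j   from Y*(Ω₁)=0.00029 + 0.00040j, Y(Ω₂)=0.21924 - 0.20872j
  term(m=-2) = 0.00408 + 0.00047j   from Y*(Ω₁)=-0.00922 - 0.00662j, Y(Ω₂)=-0.31653 + 0.17589j
  term(m=-1) = -0.00145 - 0.00008j   from Y*(Ω₁)=0.12825 + 0.04125j, Y(Ω₂)=-0.01043 + 0.00270j
  term(m=+0) = -0.24068 + 0.00000j   from Y*(Ω₁)=-0.72144 + 0.00000j, Y(Ω₂)=0.33360 + 0.00000j
  term(m=+1) = -0.00145 + 0.00008j   from Y*(Ω₁)=-0.12825 + 0.04125j, Y(Ω₂)=0.01043 + 0.00270j
  term(m=+2) = 0.00408 - 0.00047j   from Y*(Ω₁)=-0.00922 + 0.00662j, Y(Ω₂)=-0.31653 - 0.17589j
  term(m=+3) = 0.00015 - 0.00003j   from Y*(Ω₁)=-0.00029 + 0.00040j, Y(Ω₂)=-0.21924 - 0.20872j
Accumulated sum -0.23511 - 0.00000j; after 4π/(2l+1) scaling, -0.42208 - 0.00000j ⇒ P_3 = -0.422077

-0.422077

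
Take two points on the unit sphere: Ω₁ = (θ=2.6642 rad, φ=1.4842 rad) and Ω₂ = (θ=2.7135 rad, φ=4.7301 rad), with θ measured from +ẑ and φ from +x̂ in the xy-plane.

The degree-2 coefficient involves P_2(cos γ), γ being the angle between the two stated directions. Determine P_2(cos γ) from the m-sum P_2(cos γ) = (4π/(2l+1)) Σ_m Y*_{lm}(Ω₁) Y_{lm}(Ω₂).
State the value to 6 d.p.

Expand P_2 via completeness: Σ_{m} conj(Y_{2,m}) at Ω₁ times Y_{2,m} at Ω₂ —
  m=-2: (-0.080326, 0.014053) × (-0.066528, 0.002358) = (0.005311, -0.001124)  (running Σ = (0.005311, -0.001124))
  m=-1: (-0.027267, -0.314092) × (-0.005167, -0.291726) = (-0.091488, 0.009578)  (running Σ = (-0.086177, 0.008453))
  m=0: (0.431038, -0.000000) × (0.467721, 0.000000) = (0.201606, 0.000000)  (running Σ = (0.115429, 0.008453))
  m=1: (0.027267, -0.314092) × (0.005167, -0.291726) = (-0.091488, -0.009578)  (running Σ = (0.023941, -0.001124))
  m=2: (-0.080326, -0.014053) × (-0.066528, -0.002358) = (0.005311, 0.001124)  (running Σ = (0.029252, -0.000000))
Accumulated sum (0.029252, -0.000000); after 4π/(2l+1) scaling, (0.073518, -0.000000) ⇒ P_2 = 0.073518

0.073518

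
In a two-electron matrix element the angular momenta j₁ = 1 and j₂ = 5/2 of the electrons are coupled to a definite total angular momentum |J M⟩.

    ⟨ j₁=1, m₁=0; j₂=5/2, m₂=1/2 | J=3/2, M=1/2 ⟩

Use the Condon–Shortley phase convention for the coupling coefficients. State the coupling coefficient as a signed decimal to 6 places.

−√(2/5) ≈ -0.632456

triangle: 2!×0!×3!/6! = 12/720
(j±m)!: 1!×1!×3!×2!×2!×1! = 24
prefactor² = (2J+1)×Δ×N² = 8/5
  k=1: −1/(1!×1!×0!×2!×0!×1!) = -1/2
Σ = -1/2  ⇒  CG² = 8/5×(-1/2)² = 2/5
CG = −√(2/5) = -0.632456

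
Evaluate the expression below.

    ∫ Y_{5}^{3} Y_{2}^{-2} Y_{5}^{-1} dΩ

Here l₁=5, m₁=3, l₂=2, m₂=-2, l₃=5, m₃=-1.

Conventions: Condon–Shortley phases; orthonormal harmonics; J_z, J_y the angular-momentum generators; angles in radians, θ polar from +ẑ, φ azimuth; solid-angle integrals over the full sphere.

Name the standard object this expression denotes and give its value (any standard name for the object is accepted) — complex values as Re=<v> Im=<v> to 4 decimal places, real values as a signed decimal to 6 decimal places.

Gaunt coefficient, +0.171169

This is a Gaunt coefficient — the integral of a triple product of spherical harmonics over the sphere.
m-sum 0 ✓  L=12 even ✓  3≤5≤7 ✓
Π(2lᵢ+1) = 11×5×11 = 605
triangle coeff Δ(5,2,5) = 1/38610
Σ_t [0,2]: t=0:+1/2880 t=1:−1/576 t=2:+1/2880 = -1/960
(3j)²=10/429 [(5 2 5; 0 0 0)], sign=+1
Σ_t [0,0]: t=0:+1/5760 = 1/5760
(3j)²=56/2145 [(5 2 5; 3 -2 -1)], sign=+1
⇒ 4πI² = 560/1521
I = (+1)√(560/1521/(4π)) = 0.17116875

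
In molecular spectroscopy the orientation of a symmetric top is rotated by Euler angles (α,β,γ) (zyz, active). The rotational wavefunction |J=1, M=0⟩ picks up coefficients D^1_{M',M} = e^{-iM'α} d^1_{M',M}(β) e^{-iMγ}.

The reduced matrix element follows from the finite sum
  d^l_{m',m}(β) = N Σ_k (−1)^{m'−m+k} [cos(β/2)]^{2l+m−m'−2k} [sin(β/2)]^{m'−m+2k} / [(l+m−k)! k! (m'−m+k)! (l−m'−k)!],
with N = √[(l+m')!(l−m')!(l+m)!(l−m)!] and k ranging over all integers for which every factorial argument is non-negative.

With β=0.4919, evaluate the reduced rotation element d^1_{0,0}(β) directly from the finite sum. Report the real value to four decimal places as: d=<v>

d=0.8814

d^1_{0,0}(β=0.4919) via the finite sum:
With c≡cos(β/2)=0.969906 and s≡sin(β/2)=0.243478, N=[1·1·1·1]^{1/2}=1.000000
Admissible k: 0..1 (factorial args all ≥0)
  k=0: (−1)^0·1.0000/(1)·0.9699^2·0.2435^0 = +0.940719
  k=1: (−1)^1·1.0000/(1)·0.9699^0·0.2435^2 = -0.059281
d^1_{0,0}(0.4919) = +0.940719 -0.059281 = +0.881437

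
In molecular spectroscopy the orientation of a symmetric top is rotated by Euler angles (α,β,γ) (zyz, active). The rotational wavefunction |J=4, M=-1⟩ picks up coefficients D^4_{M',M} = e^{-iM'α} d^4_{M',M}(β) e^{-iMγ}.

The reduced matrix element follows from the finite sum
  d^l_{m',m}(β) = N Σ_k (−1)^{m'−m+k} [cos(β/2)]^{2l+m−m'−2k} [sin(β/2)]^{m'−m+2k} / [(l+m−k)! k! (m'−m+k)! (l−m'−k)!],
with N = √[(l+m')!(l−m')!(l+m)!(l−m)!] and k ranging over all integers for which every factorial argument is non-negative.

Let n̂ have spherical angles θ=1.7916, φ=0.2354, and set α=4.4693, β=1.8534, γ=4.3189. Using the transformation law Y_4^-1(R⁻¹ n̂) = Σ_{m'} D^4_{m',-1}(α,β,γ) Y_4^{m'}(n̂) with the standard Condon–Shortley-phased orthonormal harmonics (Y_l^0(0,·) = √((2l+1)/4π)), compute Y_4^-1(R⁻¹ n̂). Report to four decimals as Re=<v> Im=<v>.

Re=-0.3319 Im=0.0079

Need the full column D^4_{m',-1} for m'=−4..4 at α=4.4693, β=1.8534, γ=4.3189.
cos(β/2)=0.600476, sin(β/2)=0.799643
d^4_{-4,-1}: single k=3 term ⇒ +0.298717;  D = -0.292465-0.060795i
d^4_{-3,-1}: k∈[2..3] ⇒ +0.237923 -0.703211 = -0.465288;  D = -0.201563+0.419363i
d^4_{-2,-1}: k∈[1..3] ⇒ +0.095500 -0.846784 +1.001111 = +0.249826;  D = +0.192498+0.159241i
d^4_{-1,-1}: k∈[0..3] ⇒ +0.016903 -0.449632 +1.594733 -0.942687 = +0.219317;  D = -0.176361+0.130373i
d^4_{0,-1}: k∈[0..3] ⇒ -0.100666 +1.071107 -1.899474 +0.561413 = -0.367619;  D = +0.140950+0.339525i
d^4_{1,-1}: k∈[0..3] ⇒ +0.299755 -1.594733 +1.414030 -0.167174 = -0.048122;  D = -0.047579+0.007210i
d^4_{2,-1}: k∈[0..2] ⇒ -0.564523 +1.501666 -0.532603 = +0.404540;  D = -0.037443+0.402803i
d^4_{3,-1}: k∈[0..1] ⇒ +0.703211 -0.748234 = -0.045023;  D = +0.042509+0.014835i
d^4_{4,-1}: single k=0 term ⇒ -0.529738;  D = -0.289807+0.443435i
Y_4^{m'}(θ=1.7916,φ=0.2354) and Σ D·Y over m':
  (-0.2925-0.0608i)·(+0.2360-0.3243i)  (-0.2016+0.4194i)·(-0.1937+0.1653i)  (+0.1925+0.1592i)·(-0.1885+0.0960i)  (-0.1764+0.1304i)·(+0.2619-0.0628i)  (+0.1410+0.3395i)·(+0.1736+0.0000i)  (-0.0476+0.0072i)·(-0.2619-0.0628i)  (-0.0374+0.4028i)·(-0.1885-0.0960i)  (+0.0425+0.0148i)·(+0.1937+0.1653i)  (-0.2898+0.4434i)·(+0.2360+0.3243i)
Y_4^-1(R⁻¹ n̂) = -0.331894+0.007910i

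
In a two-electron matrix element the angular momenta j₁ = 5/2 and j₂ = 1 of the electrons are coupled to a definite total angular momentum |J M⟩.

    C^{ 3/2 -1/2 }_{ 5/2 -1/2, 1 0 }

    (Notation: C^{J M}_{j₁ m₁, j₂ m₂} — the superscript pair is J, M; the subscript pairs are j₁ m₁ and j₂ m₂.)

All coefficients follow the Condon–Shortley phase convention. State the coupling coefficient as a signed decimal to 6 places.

triangle: 2!·3!·0!/6! = 12/720
(j±m)!: 2!·3!·1!·1!·1!·2! = 24
prefactor² = (2J+1)·Δ·N² = 8/5
  k=1: −1/(1!·1!·2!·0!·1!·0!) = -1/2
Σ = -1/2  ⇒  CG² = 8/5·(-1/2)² = 2/5
CG = −√(2/5) = -0.632456

-0.632456  (= −√(2/5))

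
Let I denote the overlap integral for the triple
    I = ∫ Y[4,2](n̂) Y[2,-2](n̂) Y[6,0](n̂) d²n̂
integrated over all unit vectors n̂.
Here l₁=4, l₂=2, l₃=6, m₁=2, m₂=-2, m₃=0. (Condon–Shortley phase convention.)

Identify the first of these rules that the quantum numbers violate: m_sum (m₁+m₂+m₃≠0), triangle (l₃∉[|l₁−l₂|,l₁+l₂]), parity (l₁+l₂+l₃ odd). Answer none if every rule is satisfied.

azimuthal sum: 2 − 2 + 0 = 0  ✓
2 ≤ 6 ≤ 6 (triangle on l)  ✓
L = 4 + 2 + 6 = 12 (even)  ✓

none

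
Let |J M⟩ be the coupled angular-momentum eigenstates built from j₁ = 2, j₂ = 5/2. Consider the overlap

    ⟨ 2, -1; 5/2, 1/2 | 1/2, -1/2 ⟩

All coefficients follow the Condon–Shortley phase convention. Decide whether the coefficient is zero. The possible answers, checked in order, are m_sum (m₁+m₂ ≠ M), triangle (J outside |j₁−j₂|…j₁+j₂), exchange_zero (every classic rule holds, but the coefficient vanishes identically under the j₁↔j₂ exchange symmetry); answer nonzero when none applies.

m-sum: m₁+m₂ = -1+1/2 = -1/2, M = -1/2  ✓
triangle: |j₁−j₂| = 1/2 ≤ J = 1/2 ≤ j₁+j₂ = 9/2  ✓
exchange: j₁≠j₂ or m₁≠m₂ — the exchange symmetry imposes no constraint here
value check: CG = −√(2/15) = -0.365148 ≠ 0

nonzero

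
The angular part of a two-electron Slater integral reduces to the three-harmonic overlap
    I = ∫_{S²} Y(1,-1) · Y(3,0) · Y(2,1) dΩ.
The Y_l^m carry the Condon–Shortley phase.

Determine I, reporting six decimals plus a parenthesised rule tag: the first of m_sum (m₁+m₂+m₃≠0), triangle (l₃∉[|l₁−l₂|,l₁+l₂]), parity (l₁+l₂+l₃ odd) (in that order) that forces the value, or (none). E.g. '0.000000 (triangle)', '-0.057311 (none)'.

0.143048 (none)

Rules hold: Σm=0, L=6 even, 2≤2≤4.
N = 3·7·5 = 105
Δ = 2!·0!·4!/7! = 1/105
Racah Σ t=1..1: t=1:−1/4 = -1/4
⇒ 3j(1 3 2; 0 0 0)² = 3/35, sgn -1
Racah Σ t=2..2: t=2:+1/12 = 1/12
⇒ 3j(1 3 2; -1 0 1)² = 1/35, sgn -1
4πI² = N·(3j₀)²·(3jₘ)² = 9/35
I = +1·√(0.257143/4π) = 0.14304817
No selection rule forces the value: the integral is nonzero (none).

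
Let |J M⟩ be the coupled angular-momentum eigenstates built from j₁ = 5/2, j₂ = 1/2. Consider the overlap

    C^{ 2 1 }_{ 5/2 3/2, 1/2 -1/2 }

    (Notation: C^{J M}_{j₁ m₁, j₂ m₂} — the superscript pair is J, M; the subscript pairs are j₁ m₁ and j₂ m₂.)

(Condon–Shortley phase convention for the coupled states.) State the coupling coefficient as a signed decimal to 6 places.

+√(2/3) ≈ +0.816497

√[5·1!4!0!/6! · 4!1!0!1!3!1!] = √(24)
  +(−1)^0/∏(0,1,1,0,3,0)! = 1/6  (running 1/6)
⟨..|..⟩ = √(24)·(1/6) = +0.816497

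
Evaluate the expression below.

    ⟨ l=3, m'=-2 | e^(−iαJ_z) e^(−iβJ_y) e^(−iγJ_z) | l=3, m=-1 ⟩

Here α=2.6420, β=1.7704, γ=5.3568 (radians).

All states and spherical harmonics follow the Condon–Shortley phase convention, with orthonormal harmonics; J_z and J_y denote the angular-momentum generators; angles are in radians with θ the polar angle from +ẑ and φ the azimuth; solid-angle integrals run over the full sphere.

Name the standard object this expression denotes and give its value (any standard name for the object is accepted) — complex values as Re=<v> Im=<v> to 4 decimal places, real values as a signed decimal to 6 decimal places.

This is a Wigner D-matrix element — the rotation-matrix element ⟨l m'| R(α,β,γ) |l m⟩ in the angular-momentum basis.
Split into d^3_{-2,-1}(β=1.7704) × two z-phases.
With c≡cos(β/2)=0.633135 and s≡sin(β/2)=0.774042, N=[1·120·2·24]^{1/2}=75.894664
k∈{1,2} keeps every argument non-negative
  k=1: (−1)^0·75.8947/(24)·0.6331^5·0.7740^1 = +0.249026
  k=2: (−1)^1·75.8947/(12)·0.6331^3·0.7740^3 = -0.744408
d^3_{-2,-1}(1.7704) = +0.249026 -0.744408 = -0.495382
Phases: e^{-i·(-2)·2.6420}=+0.540988-0.841031i, e^{-i·(-1)·5.3568}=+0.600728-0.799454i ⇒ D=+0.172085+0.464532i

Wigner D-matrix element, Re=0.1721 Im=0.4645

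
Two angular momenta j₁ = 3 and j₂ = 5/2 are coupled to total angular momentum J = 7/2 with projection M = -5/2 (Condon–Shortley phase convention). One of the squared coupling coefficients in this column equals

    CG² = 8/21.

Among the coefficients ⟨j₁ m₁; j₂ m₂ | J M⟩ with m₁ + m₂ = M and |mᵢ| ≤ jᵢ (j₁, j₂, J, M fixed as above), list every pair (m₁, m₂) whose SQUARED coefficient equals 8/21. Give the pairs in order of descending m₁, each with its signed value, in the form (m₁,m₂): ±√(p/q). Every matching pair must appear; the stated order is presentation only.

(0,-5/2): +√(8/21)

Admissible pairs with m₁+m₂ = M = -5/2: (-3,1/2), (-2,-1/2), (-1,-3/2), (0,-5/2)
  (m₁,m₂)=(0,-5/2): CG² = 8/21, CG = +√(8/21)   ← matches the target
  (m₁,m₂)=(-1,-3/2): CG² = 10/63, CG = −√(10/63)
  (m₁,m₂)=(-2,-1/2): CG² = 2/63, CG = −√(2/63)
  (m₁,m₂)=(-3,1/2): CG² = 3/7, CG = +√(3/7)
Pairs with CG² = 8/21: (0,-5/2): +√(8/21)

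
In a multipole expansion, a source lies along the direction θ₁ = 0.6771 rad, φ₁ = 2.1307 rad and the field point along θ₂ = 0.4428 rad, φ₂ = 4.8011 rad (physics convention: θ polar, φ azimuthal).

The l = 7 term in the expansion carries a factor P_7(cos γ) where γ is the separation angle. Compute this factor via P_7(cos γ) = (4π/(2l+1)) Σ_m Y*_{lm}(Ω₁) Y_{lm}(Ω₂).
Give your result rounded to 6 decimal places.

0.146762

Addition theorem: P_7(cos γ) = (4π/15) Σ_m Y*_{lm}(Ω₁) Y_{lm}(Ω₂), m = −7…7:
  term(m=-7) = +0.000025+0.000004i   from Y*(Ω₁)=-0.013297+0.013502i, Y(Ω₂)=-0.000771-0.001078i
  term(m=-6) = -0.000877+0.000285i   from Y*(Ω₁)=+0.086122+0.019062i, Y(Ω₂)=-0.009013+0.005309i
  term(m=-5) = +0.008799-0.008803i   from Y*(Ω₁)=-0.081956-0.230167i, Y(Ω₂)=+0.021861+0.046011i
  term(m=-4) = -0.022680+0.069845i   from Y*(Ω₁)=-0.267611+0.338606i, Y(Ω₂)=+0.159549-0.059117i
  term(m=-3) = -0.025821-0.162881i   from Y*(Ω₁)=+0.423984+0.046362i, Y(Ω₂)=-0.101693-0.373049i
  term(m=-2) = +0.014185+0.019520i   from Y*(Ω₁)=-0.019759-0.040802i, Y(Ω₂)=-0.523910+0.093941i
  term(m=-1) = +0.080832+0.041181i   from Y*(Ω₁)=+0.201667-0.321733i, Y(Ω₂)=+0.021166+0.237972i
  term(m=+0) = +0.066259+0.000000i   from Y*(Ω₁)=-0.170759-0.000000i, Y(Ω₂)=-0.388024+0.000000i
  term(m=+1) = +0.080832-0.041181i   from Y*(Ω₁)=-0.201667-0.321733i, Y(Ω₂)=-0.021166+0.237972i
  term(m=+2) = +0.014185-0.019520i   from Y*(Ω₁)=-0.019759+0.040802i, Y(Ω₂)=-0.523910-0.093941i
  term(m=+3) = -0.025821+0.162881i   from Y*(Ω₁)=-0.423984+0.046362i, Y(Ω₂)=+0.101693-0.373049i
  term(m=+4) = -0.022680-0.069845i   from Y*(Ω₁)=-0.267611-0.338606i, Y(Ω₂)=+0.159549+0.059117i
  term(m=+5) = +0.008799+0.008803i   from Y*(Ω₁)=+0.081956-0.230167i, Y(Ω₂)=-0.021861+0.046011i
  term(m=+6) = -0.000877-0.000285i   from Y*(Ω₁)=+0.086122-0.019062i, Y(Ω₂)=-0.009013-0.005309i
  term(m=+7) = +0.000025-0.000004i   from Y*(Ω₁)=+0.013297+0.013502i, Y(Ω₂)=+0.000771-0.001078i
Total Σ_m = +0.175184-0.000000i. Multiply by 0.837758: +0.146762-0.000000i. P_7(cos γ) = 0.146762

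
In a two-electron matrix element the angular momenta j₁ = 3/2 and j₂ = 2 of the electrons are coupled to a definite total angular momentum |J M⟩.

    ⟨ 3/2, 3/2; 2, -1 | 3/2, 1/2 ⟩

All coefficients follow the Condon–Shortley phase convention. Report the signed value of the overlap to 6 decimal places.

√[4·2!1!2!/6! · 3!0!1!3!2!1!] = √(8/5)
  +(−1)^0/∏(0,2,0,1,1,1)! = 1/2  (running 1/2)
⟨..|..⟩ = √(8/5)·(1/2) = +0.632456

+0.632456  (= +√(2/5))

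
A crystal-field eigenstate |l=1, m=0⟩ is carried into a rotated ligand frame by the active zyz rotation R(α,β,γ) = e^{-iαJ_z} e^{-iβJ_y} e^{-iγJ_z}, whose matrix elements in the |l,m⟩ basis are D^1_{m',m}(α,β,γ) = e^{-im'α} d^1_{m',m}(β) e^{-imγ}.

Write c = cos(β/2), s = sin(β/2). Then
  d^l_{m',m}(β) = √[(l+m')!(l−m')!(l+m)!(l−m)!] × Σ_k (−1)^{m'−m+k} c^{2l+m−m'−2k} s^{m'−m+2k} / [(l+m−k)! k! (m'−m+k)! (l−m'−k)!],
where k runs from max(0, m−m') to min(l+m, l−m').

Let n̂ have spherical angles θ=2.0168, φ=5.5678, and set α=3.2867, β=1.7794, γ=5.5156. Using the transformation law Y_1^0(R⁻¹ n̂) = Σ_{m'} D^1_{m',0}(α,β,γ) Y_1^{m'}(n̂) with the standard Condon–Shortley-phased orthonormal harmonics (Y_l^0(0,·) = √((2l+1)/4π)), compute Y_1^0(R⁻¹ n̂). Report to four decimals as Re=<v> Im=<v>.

Need the full column D^1_{m',0} for m'=−1..1 at α=3.2867, β=1.7794, γ=5.5156.
cos(β/2)=0.629645, sin(β/2)=0.776883
d^1_{-1,0}: single k=1 term ⇒ +0.691777;  D = -0.684507-0.100030i
d^1_{0,0}: k∈[0..1] ⇒ +0.396453 -0.603547 = -0.207094;  D = -0.207094+0.000000i
d^1_{1,0}: single k=0 term ⇒ -0.691777;  D = +0.684507-0.100030i
Y_1^{m'}(θ=2.0168,φ=5.5678) and Σ D·Y over m':
  (-0.6845-0.1000i)·(+0.2353+0.2044i)  (-0.2071+0.0000i)·(-0.2108+0.0000i)  (+0.6845-0.1000i)·(-0.2353+0.2044i)
Y_1^0(R⁻¹ n̂) = -0.237555+0.000000i

Re=-0.2376 Im=0.0000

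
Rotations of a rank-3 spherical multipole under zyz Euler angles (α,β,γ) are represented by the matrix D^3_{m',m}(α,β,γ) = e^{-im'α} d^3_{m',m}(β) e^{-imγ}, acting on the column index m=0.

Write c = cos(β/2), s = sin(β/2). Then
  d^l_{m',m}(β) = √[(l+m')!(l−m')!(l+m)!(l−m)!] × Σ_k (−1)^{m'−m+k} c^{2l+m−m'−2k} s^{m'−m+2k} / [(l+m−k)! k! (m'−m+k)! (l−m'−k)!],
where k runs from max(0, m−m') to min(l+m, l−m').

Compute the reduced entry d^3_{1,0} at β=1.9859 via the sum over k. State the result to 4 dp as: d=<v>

d^3_{1,0}(β=1.9859) via the finite sum:
With c≡cos(β/2)=0.546221 and s≡sin(β/2)=0.837641, N=[24·2·6·6]^{1/2}=41.569219
The bounds max(0,m−m')=0 and min(l+m,l−m')=2 give 3 terms
  k=0: (−1)^1·41.5692/(12)·0.5462^5·0.8376^1 = -0.141088
  k=1: (−1)^2·41.5692/(4)·0.5462^3·0.8376^3 = +0.995385
  k=2: (−1)^3·41.5692/(12)·0.5462^1·0.8376^5 = -0.780277
d^3_{1,0}(1.9859) = -0.141088 +0.995385 -0.780277 = +0.074020

d=0.0740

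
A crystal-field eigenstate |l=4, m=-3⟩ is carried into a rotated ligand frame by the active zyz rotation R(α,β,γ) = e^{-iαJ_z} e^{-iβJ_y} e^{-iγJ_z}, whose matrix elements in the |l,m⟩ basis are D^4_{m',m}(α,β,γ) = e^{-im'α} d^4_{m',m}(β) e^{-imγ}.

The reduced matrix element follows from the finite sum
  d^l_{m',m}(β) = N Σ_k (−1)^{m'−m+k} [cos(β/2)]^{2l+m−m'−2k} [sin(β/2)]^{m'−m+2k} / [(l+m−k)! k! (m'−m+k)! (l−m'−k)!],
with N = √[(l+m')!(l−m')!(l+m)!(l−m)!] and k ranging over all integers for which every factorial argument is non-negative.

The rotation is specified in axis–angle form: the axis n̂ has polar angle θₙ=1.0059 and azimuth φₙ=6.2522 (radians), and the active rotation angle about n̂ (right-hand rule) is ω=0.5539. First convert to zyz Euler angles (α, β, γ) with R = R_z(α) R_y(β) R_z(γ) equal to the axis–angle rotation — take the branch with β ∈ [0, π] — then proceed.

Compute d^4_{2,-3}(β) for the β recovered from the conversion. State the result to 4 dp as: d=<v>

Axis–angle → zyz. n̂ = (sinθₙcosφₙ, sinθₙsinφₙ, cosθₙ) = (+0.844239, -0.026167, +0.535328), ω = 0.5539.
R = I cosω + sinω [n̂]ₓ + (1−cosω) n̂n̂ᵀ gives
  R = [+0.957049, -0.284890, +0.053811; +0.278284, +0.850582, -0.446171; +0.081339, +0.441982, +0.893329]
β = atan2(√(R₁₃²+R₂₃²), R₃₃) = 0.466098; α = atan2(R₂₃, R₁₃) mod 2π = 4.832415; γ = atan2(R₃₂, −R₃₁) mod 2π = 1.752793
d^4_{2,-3}(β=0.4661) via the finite sum:
Half-angle: c=0.972967, s=0.230945. N=√(720·2·1·5040)=2693.993318
k∈{0,1} keeps every argument non-negative
  k=0: (−1)^5·2693.9933/(240)·0.9730^3·0.2309^5 = -0.006792
  k=1: (−1)^6·2693.9933/(720)·0.9730^1·0.2309^7 = +0.000128
d^4_{2,-3}(0.4661) = -0.006792 +0.000128 = -0.006665

d=-0.0067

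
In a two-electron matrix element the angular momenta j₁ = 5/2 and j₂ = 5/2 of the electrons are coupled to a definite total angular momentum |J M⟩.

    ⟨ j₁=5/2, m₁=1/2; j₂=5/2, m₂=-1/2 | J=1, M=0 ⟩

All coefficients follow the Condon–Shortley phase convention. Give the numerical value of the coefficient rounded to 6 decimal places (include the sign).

+√(1/70) ≈ +0.119523

j₁+j₂−J=4  J+j₁−j₂=1  J−j₁+j₂=1  j₁+j₂+J+1=7
(j₁±m₁, j₂±m₂, J±M) = (3,2,2,3,1,1)
P² = 72/35
sum k=1..2:
  [1] −1/6 = -1/6
  [2] +1/4 = 1/4
S = 1/12
C² = P²·S² = 1/70 ; C = +0.119523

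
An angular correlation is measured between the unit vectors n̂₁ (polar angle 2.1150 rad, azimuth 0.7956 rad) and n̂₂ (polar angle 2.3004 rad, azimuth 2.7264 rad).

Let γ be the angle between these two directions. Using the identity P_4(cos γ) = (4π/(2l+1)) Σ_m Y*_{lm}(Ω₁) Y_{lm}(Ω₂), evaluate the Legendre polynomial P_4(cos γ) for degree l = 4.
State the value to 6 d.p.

0.321520

Addition theorem: P_4(cos γ) = (4π/9) Σ_m Y*_{lm}(Ω₁) Y_{lm}(Ω₂), m = −4…4:
  m=-4: Y*=-0.23689 - 0.00967j  Y=-0.01228 + 0.13609j  product 0.00422 - 0.03212j
  m=-3: Y*=0.29560 - 0.27803j  Y=0.11042 + 0.32748j  product 0.12369 + 0.06610j
  m=-2: Y*=-0.00438 + 0.21454j  Y=0.26462 + 0.28957j  product -0.06328 + 0.05550j
  m=-1: Y*=0.16479 + 0.16819j  Y=0.02371 + 0.01045j  product 0.00215 + 0.00571j
  m=+0: Y*=-0.26729 + 0.00000j  Y=-0.36177 + 0.00000j  product 0.09670 + 0.00000j
  m=+1: Y*=-0.16479 + 0.16819j  Y=-0.02371 + 0.01045j  product 0.00215 - 0.00571j
  m=+2: Y*=-0.00438 - 0.21454j  Y=0.26462 - 0.28957j  product -0.06328 - 0.05550j
  m=+3: Y*=-0.29560 - 0.27803j  Y=-0.11042 + 0.32748j  product 0.12369 - 0.06610j
  m=+4: Y*=-0.23689 + 0.00967j  Y=-0.01228 - 0.13609j  product 0.00422 + 0.03212j
Σ over m = 0.23027 + 0.00000j; ×(4π/9) → 0.32152 + 0.00000j. Real part: 0.321520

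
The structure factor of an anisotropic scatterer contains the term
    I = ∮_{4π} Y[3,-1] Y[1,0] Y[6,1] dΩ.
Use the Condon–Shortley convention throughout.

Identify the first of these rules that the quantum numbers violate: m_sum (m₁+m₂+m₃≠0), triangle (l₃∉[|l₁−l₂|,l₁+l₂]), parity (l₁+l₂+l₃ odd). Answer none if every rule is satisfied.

azimuthal sum: -1 + 0 + 1 = 0  ✓
l₃ must lie in [2,4]; have l₃=6  ✗
L = 3 + 1 + 6 = 10 (even)

triangle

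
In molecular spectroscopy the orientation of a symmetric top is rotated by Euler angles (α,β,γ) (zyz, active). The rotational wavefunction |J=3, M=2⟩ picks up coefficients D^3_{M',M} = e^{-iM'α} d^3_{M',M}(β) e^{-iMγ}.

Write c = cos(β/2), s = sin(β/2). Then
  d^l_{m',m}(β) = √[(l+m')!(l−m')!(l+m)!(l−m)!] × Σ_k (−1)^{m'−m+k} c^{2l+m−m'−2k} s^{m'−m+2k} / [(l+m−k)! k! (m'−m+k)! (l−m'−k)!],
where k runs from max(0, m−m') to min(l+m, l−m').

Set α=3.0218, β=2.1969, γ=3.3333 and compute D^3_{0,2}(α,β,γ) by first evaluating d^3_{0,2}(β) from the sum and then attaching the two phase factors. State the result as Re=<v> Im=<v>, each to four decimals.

Split into d^3_{0,2}(β=2.1969) × two z-phases.
With c≡cos(β/2)=0.454977 and s≡sin(β/2)=0.890503, N=[6·6·120·1]^{1/2}=65.726707
The bounds max(0,m−m')=2 and min(l+m,l−m')=3 give 2 terms
  k=2: (−1)^0·65.7267/(12)·0.4550^4·0.8905^2 = +0.186118
  k=3: (−1)^1·65.7267/(12)·0.4550^2·0.8905^4 = -0.712987
d^3_{0,2}(2.1969) = +0.186118 -0.712987 = -0.526868
Attach z-rotation phases: D = e^{-i(0)(3.0218)}·(-0.526868)·e^{-i(2)(3.3333)} = -0.488614+0.197096i

Re=-0.4886 Im=0.1971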